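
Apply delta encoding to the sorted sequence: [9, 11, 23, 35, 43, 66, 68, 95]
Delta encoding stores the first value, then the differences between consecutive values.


First value: 9
Deltas:
  11 - 9 = 2
  23 - 11 = 12
  35 - 23 = 12
  43 - 35 = 8
  66 - 43 = 23
  68 - 66 = 2
  95 - 68 = 27


Delta encoded: [9, 2, 12, 12, 8, 23, 2, 27]


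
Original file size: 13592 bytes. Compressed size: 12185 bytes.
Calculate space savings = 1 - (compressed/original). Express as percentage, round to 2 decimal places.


ratio = compressed/original = 12185/13592 = 0.896483
savings = 1 - ratio = 1 - 0.896483 = 0.103517
as a percentage: 0.103517 * 100 = 10.35%

Space savings = 1 - 12185/13592 = 10.35%


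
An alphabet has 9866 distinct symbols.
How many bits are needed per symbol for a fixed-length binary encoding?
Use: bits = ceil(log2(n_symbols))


log2(9866) = 13.2682
Bracket: 2^13 = 8192 < 9866 <= 2^14 = 16384
So ceil(log2(9866)) = 14

bits = ceil(log2(9866)) = ceil(13.2682) = 14 bits


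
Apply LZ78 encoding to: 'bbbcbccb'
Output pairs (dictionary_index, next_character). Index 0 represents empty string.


LZ78 encoding steps:
Dictionary: {0: ''}
Step 1: w='' (idx 0), next='b' -> output (0, 'b'), add 'b' as idx 1
Step 2: w='b' (idx 1), next='b' -> output (1, 'b'), add 'bb' as idx 2
Step 3: w='' (idx 0), next='c' -> output (0, 'c'), add 'c' as idx 3
Step 4: w='b' (idx 1), next='c' -> output (1, 'c'), add 'bc' as idx 4
Step 5: w='c' (idx 3), next='b' -> output (3, 'b'), add 'cb' as idx 5


Encoded: [(0, 'b'), (1, 'b'), (0, 'c'), (1, 'c'), (3, 'b')]


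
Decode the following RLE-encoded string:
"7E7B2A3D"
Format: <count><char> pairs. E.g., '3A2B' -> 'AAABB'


Expanding each <count><char> pair:
  7E -> 'EEEEEEE'
  7B -> 'BBBBBBB'
  2A -> 'AA'
  3D -> 'DDD'

Decoded = EEEEEEEBBBBBBBAADDD


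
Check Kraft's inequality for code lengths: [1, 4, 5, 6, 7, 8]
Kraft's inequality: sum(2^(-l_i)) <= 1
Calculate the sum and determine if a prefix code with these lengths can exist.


Sum = 2^(-1) + 2^(-4) + 2^(-5) + 2^(-6) + 2^(-7) + 2^(-8)
    = 0.5 + 0.0625 + 0.03125 + 0.015625 + 0.0078125 + 0.00390625
    = 159/256 = 0.62109375
Since 0.62109375 <= 1, Kraft's inequality IS satisfied.
A prefix code with these lengths CAN exist.

Kraft sum = 0.62109375. Satisfied.


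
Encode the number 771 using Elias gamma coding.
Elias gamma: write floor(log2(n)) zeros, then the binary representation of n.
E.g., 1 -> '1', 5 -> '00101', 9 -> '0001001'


num_bits = floor(log2(771)) + 1 = 10
leading_zeros = num_bits - 1 = 9
binary(771) = 1100000011

Elias gamma(771) = '000000000' + '1100000011' = 0000000001100000011 (19 bits)


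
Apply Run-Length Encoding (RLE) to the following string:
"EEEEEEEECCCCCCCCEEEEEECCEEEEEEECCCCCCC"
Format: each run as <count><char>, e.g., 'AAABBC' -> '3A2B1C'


Scanning runs left to right:
  i=0: run of 'E' x 8 -> '8E'
  i=8: run of 'C' x 8 -> '8C'
  i=16: run of 'E' x 6 -> '6E'
  i=22: run of 'C' x 2 -> '2C'
  i=24: run of 'E' x 7 -> '7E'
  i=31: run of 'C' x 7 -> '7C'

RLE = 8E8C6E2C7E7C


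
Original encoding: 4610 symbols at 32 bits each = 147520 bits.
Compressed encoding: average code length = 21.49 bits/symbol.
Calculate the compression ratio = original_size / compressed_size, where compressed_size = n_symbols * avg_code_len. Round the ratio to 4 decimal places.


original_size = n_symbols * orig_bits = 4610 * 32 = 147520 bits
compressed_size = n_symbols * avg_code_len = 4610 * 21.49 = 99068.9 bits
ratio = original_size / compressed_size = 147520 / 99068.9 = 1.4891

Compression ratio = 1.4891


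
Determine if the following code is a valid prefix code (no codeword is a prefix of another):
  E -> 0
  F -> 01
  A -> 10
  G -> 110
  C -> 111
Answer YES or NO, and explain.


Checking each pair (does one codeword prefix another?):
  E='0' vs F='01': prefix -- VIOLATION

NO -- this is NOT a valid prefix code. E (0) is a prefix of F (01).


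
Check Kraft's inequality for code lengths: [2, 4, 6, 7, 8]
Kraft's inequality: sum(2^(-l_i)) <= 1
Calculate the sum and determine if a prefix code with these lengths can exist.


Sum = 2^(-2) + 2^(-4) + 2^(-6) + 2^(-7) + 2^(-8)
    = 0.25 + 0.0625 + 0.015625 + 0.0078125 + 0.00390625
    = 87/256 = 0.33984375
Since 0.33984375 <= 1, Kraft's inequality IS satisfied.
A prefix code with these lengths CAN exist.

Kraft sum = 0.33984375. Satisfied.


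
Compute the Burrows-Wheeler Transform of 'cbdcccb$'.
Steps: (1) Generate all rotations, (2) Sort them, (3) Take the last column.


Rotations (sorted):
  0: $cbdcccb -> last char: b
  1: b$cbdccc -> last char: c
  2: bdcccb$c -> last char: c
  3: cb$cbdcc -> last char: c
  4: cbdcccb$ -> last char: $
  5: ccb$cbdc -> last char: c
  6: cccb$cbd -> last char: d
  7: dcccb$cb -> last char: b


BWT = bccc$cdb


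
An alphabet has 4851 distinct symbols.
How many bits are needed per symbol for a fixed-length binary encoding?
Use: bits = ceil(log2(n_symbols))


log2(4851) = 12.2441
Bracket: 2^12 = 4096 < 4851 <= 2^13 = 8192
So ceil(log2(4851)) = 13

bits = ceil(log2(4851)) = ceil(12.2441) = 13 bits


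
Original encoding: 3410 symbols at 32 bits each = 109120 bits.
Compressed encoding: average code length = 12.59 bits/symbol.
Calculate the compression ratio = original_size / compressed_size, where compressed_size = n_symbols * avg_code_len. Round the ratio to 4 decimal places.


original_size = n_symbols * orig_bits = 3410 * 32 = 109120 bits
compressed_size = n_symbols * avg_code_len = 3410 * 12.59 = 42931.9 bits
ratio = original_size / compressed_size = 109120 / 42931.9 = 2.5417

Compression ratio = 2.5417


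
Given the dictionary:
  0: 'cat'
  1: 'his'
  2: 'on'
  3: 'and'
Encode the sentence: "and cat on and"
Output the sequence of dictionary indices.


Look up each word in the dictionary:
  'and' -> 3
  'cat' -> 0
  'on' -> 2
  'and' -> 3

Encoded: [3, 0, 2, 3]


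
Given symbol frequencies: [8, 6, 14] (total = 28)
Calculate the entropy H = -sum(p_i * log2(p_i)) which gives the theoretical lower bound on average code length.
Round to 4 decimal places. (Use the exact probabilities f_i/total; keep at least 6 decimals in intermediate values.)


Per-symbol terms -p_i * log2(p_i) with p_i = f_i/28:
  p = 8/28 = 0.285714: log2(p) = -1.807355, -p*log2(p) = 0.516387
  p = 6/28 = 0.214286: log2(p) = -2.222392, -p*log2(p) = 0.476227
  p = 14/28 = 0.500000: log2(p) = -1.000000, -p*log2(p) = 0.500000
H = 0.516387 + 0.476227 + 0.500000 = 1.492614

H = 1.4926 bits/symbol


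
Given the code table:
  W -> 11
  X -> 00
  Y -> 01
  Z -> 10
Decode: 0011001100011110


Decoding:
00 -> X
11 -> W
00 -> X
11 -> W
00 -> X
01 -> Y
11 -> W
10 -> Z


Result: XWXWXYWZ


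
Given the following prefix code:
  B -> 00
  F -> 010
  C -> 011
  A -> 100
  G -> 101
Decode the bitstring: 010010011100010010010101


Decoding step by step:
Bits 010 -> F
Bits 010 -> F
Bits 011 -> C
Bits 100 -> A
Bits 010 -> F
Bits 010 -> F
Bits 010 -> F
Bits 101 -> G


Decoded message: FFCAFFFG


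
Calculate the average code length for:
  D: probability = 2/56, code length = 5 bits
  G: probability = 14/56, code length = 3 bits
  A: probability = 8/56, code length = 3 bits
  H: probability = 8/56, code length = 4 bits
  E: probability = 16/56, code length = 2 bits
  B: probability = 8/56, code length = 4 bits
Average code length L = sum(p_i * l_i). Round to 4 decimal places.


Weighted contributions p_i * l_i:
  D: (2/56) * 5 = 10/56
  G: (14/56) * 3 = 42/56
  A: (8/56) * 3 = 24/56
  H: (8/56) * 4 = 32/56
  E: (16/56) * 2 = 32/56
  B: (8/56) * 4 = 32/56
Sum = (10 + 42 + 24 + 32 + 32 + 32)/56 = 172/56

L = 172/56 = 3.0714 bits/symbol


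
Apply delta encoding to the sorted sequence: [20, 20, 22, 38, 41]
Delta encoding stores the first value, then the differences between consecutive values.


First value: 20
Deltas:
  20 - 20 = 0
  22 - 20 = 2
  38 - 22 = 16
  41 - 38 = 3


Delta encoded: [20, 0, 2, 16, 3]


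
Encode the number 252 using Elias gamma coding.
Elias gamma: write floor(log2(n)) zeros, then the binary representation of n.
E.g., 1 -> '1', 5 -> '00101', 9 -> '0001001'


num_bits = floor(log2(252)) + 1 = 8
leading_zeros = num_bits - 1 = 7
binary(252) = 11111100

Elias gamma(252) = '0000000' + '11111100' = 000000011111100 (15 bits)


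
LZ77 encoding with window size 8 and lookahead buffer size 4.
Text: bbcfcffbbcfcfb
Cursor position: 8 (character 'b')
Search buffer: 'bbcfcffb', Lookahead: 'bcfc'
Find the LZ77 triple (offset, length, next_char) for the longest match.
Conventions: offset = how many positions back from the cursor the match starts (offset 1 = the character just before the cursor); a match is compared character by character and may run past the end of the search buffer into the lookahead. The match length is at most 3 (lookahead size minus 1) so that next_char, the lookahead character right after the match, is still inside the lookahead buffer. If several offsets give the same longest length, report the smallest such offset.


Try each offset into the search buffer:
  offset=1 (pos 7, char 'b'): match length 1
  offset=2 (pos 6, char 'f'): match length 0
  offset=3 (pos 5, char 'f'): match length 0
  offset=4 (pos 4, char 'c'): match length 0
  offset=5 (pos 3, char 'f'): match length 0
  offset=6 (pos 2, char 'c'): match length 0
  offset=7 (pos 1, char 'b'): match length 3
  offset=8 (pos 0, char 'b'): match length 1
Longest match has length 3 at offset 7.
next_char = character at position 8 + 3 = 11 -> 'c'

Best match: offset=7, length=3 (matching 'bcf' starting at position 1)
LZ77 triple: (7, 3, 'c')


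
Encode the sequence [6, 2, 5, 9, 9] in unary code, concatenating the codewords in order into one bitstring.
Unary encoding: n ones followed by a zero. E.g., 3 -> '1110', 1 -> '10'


Encode each number as n ones followed by a terminating 0:
  6 -> 1111110 (7 bits)
  2 -> 110 (3 bits)
  5 -> 111110 (6 bits)
  9 -> 1111111110 (10 bits)
  9 -> 1111111110 (10 bits)
Total length = 7 + 3 + 6 + 10 + 10 = 36 bits.

Unary([6, 2, 5, 9, 9]) = 111111011011111011111111101111111110 (36 bits)


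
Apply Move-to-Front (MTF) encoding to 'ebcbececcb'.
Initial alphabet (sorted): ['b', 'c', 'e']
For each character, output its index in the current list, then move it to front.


MTF encoding:
'e': index 2 in ['b', 'c', 'e'] -> ['e', 'b', 'c']
'b': index 1 in ['e', 'b', 'c'] -> ['b', 'e', 'c']
'c': index 2 in ['b', 'e', 'c'] -> ['c', 'b', 'e']
'b': index 1 in ['c', 'b', 'e'] -> ['b', 'c', 'e']
'e': index 2 in ['b', 'c', 'e'] -> ['e', 'b', 'c']
'c': index 2 in ['e', 'b', 'c'] -> ['c', 'e', 'b']
'e': index 1 in ['c', 'e', 'b'] -> ['e', 'c', 'b']
'c': index 1 in ['e', 'c', 'b'] -> ['c', 'e', 'b']
'c': index 0 in ['c', 'e', 'b'] -> ['c', 'e', 'b']
'b': index 2 in ['c', 'e', 'b'] -> ['b', 'c', 'e']


Output: [2, 1, 2, 1, 2, 2, 1, 1, 0, 2]


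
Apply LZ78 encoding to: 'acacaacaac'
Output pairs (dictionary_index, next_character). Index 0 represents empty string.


LZ78 encoding steps:
Dictionary: {0: ''}
Step 1: w='' (idx 0), next='a' -> output (0, 'a'), add 'a' as idx 1
Step 2: w='' (idx 0), next='c' -> output (0, 'c'), add 'c' as idx 2
Step 3: w='a' (idx 1), next='c' -> output (1, 'c'), add 'ac' as idx 3
Step 4: w='a' (idx 1), next='a' -> output (1, 'a'), add 'aa' as idx 4
Step 5: w='c' (idx 2), next='a' -> output (2, 'a'), add 'ca' as idx 5
Step 6: w='ac' (idx 3), end of input -> output (3, '')


Encoded: [(0, 'a'), (0, 'c'), (1, 'c'), (1, 'a'), (2, 'a'), (3, '')]


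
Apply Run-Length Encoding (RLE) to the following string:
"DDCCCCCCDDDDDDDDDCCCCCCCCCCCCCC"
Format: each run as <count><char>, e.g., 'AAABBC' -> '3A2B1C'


Scanning runs left to right:
  i=0: run of 'D' x 2 -> '2D'
  i=2: run of 'C' x 6 -> '6C'
  i=8: run of 'D' x 9 -> '9D'
  i=17: run of 'C' x 14 -> '14C'

RLE = 2D6C9D14C


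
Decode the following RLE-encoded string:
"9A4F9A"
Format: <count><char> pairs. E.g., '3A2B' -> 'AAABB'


Expanding each <count><char> pair:
  9A -> 'AAAAAAAAA'
  4F -> 'FFFF'
  9A -> 'AAAAAAAAA'

Decoded = AAAAAAAAAFFFFAAAAAAAAA


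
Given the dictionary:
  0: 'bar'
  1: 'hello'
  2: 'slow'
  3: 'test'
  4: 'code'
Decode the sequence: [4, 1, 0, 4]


Look up each index in the dictionary:
  4 -> 'code'
  1 -> 'hello'
  0 -> 'bar'
  4 -> 'code'

Decoded: "code hello bar code"


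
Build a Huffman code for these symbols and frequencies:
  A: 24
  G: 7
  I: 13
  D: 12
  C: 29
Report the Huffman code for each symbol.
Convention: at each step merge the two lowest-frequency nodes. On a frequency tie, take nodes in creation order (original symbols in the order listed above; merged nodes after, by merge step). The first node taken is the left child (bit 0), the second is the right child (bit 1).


Huffman tree construction:
Step 1: Merge G(7) + D(12) = 19
Step 2: Merge I(13) + (G+D)(19) = 32
Step 3: Merge A(24) + C(29) = 53
Step 4: Merge (I+(G+D))(32) + (A+C)(53) = 85
Read each symbol's code off the tree from the root (left child = 0, right child = 1).

Codes:
  A: 10 (length 2)
  G: 010 (length 3)
  I: 00 (length 2)
  D: 011 (length 3)
  C: 11 (length 2)
Average code length: 189/85 = 2.2235 bits/symbol


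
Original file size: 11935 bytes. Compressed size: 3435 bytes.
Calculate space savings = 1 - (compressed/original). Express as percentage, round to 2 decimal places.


ratio = compressed/original = 3435/11935 = 0.287809
savings = 1 - ratio = 1 - 0.287809 = 0.712191
as a percentage: 0.712191 * 100 = 71.22%

Space savings = 1 - 3435/11935 = 71.22%


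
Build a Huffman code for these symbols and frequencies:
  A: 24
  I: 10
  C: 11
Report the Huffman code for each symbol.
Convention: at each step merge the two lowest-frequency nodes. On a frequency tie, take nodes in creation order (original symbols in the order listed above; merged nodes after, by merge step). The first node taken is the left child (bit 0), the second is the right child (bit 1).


Huffman tree construction:
Step 1: Merge I(10) + C(11) = 21
Step 2: Merge (I+C)(21) + A(24) = 45
Read each symbol's code off the tree from the root (left child = 0, right child = 1).

Codes:
  A: 1 (length 1)
  I: 00 (length 2)
  C: 01 (length 2)
Average code length: 66/45 = 1.4667 bits/symbol


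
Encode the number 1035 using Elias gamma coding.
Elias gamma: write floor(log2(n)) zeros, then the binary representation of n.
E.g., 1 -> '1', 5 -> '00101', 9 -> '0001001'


num_bits = floor(log2(1035)) + 1 = 11
leading_zeros = num_bits - 1 = 10
binary(1035) = 10000001011

Elias gamma(1035) = '0000000000' + '10000001011' = 000000000010000001011 (21 bits)


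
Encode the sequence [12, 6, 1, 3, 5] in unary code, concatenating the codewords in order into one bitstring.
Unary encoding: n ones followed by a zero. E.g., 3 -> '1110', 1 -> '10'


Encode each number as n ones followed by a terminating 0:
  12 -> 1111111111110 (13 bits)
  6 -> 1111110 (7 bits)
  1 -> 10 (2 bits)
  3 -> 1110 (4 bits)
  5 -> 111110 (6 bits)
Total length = 13 + 7 + 2 + 4 + 6 = 32 bits.

Unary([12, 6, 1, 3, 5]) = 11111111111101111110101110111110 (32 bits)


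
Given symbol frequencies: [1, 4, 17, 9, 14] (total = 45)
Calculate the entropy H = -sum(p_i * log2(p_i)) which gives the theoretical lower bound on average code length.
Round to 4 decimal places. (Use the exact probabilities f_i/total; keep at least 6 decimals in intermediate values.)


Per-symbol terms -p_i * log2(p_i) with p_i = f_i/45:
  p = 1/45 = 0.022222: log2(p) = -5.491853, -p*log2(p) = 0.122041
  p = 4/45 = 0.088889: log2(p) = -3.491853, -p*log2(p) = 0.310387
  p = 17/45 = 0.377778: log2(p) = -1.404390, -p*log2(p) = 0.530547
  p = 9/45 = 0.200000: log2(p) = -2.321928, -p*log2(p) = 0.464386
  p = 14/45 = 0.311111: log2(p) = -1.684498, -p*log2(p) = 0.524066
H = 0.122041 + 0.310387 + 0.530547 + 0.464386 + 0.524066 = 1.951427

H = 1.9514 bits/symbol


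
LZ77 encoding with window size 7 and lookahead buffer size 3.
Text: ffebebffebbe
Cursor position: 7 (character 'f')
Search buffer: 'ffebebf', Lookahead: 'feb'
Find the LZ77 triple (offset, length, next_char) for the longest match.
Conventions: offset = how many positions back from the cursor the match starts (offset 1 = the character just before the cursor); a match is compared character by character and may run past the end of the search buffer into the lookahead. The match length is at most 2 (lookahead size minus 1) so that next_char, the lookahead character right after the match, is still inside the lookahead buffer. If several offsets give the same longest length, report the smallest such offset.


Try each offset into the search buffer:
  offset=1 (pos 6, char 'f'): match length 1
  offset=2 (pos 5, char 'b'): match length 0
  offset=3 (pos 4, char 'e'): match length 0
  offset=4 (pos 3, char 'b'): match length 0
  offset=5 (pos 2, char 'e'): match length 0
  offset=6 (pos 1, char 'f'): match length 2
  offset=7 (pos 0, char 'f'): match length 1
Longest match has length 2 at offset 6.
next_char = character at position 7 + 2 = 9 -> 'b'

Best match: offset=6, length=2 (matching 'fe' starting at position 1)
LZ77 triple: (6, 2, 'b')


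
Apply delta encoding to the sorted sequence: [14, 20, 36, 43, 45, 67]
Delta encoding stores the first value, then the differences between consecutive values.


First value: 14
Deltas:
  20 - 14 = 6
  36 - 20 = 16
  43 - 36 = 7
  45 - 43 = 2
  67 - 45 = 22


Delta encoded: [14, 6, 16, 7, 2, 22]


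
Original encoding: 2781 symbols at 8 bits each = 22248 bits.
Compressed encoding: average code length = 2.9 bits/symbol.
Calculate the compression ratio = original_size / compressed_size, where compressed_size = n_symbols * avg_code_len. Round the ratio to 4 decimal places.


original_size = n_symbols * orig_bits = 2781 * 8 = 22248 bits
compressed_size = n_symbols * avg_code_len = 2781 * 2.9 = 8064.9 bits
ratio = original_size / compressed_size = 22248 / 8064.9 = 2.7586

Compression ratio = 2.7586


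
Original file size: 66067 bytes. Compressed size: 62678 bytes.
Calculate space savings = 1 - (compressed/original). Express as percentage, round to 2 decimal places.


ratio = compressed/original = 62678/66067 = 0.948704
savings = 1 - ratio = 1 - 0.948704 = 0.051296
as a percentage: 0.051296 * 100 = 5.13%

Space savings = 1 - 62678/66067 = 5.13%


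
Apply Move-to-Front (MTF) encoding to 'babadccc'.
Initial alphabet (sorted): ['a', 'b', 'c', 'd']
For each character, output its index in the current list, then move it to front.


MTF encoding:
'b': index 1 in ['a', 'b', 'c', 'd'] -> ['b', 'a', 'c', 'd']
'a': index 1 in ['b', 'a', 'c', 'd'] -> ['a', 'b', 'c', 'd']
'b': index 1 in ['a', 'b', 'c', 'd'] -> ['b', 'a', 'c', 'd']
'a': index 1 in ['b', 'a', 'c', 'd'] -> ['a', 'b', 'c', 'd']
'd': index 3 in ['a', 'b', 'c', 'd'] -> ['d', 'a', 'b', 'c']
'c': index 3 in ['d', 'a', 'b', 'c'] -> ['c', 'd', 'a', 'b']
'c': index 0 in ['c', 'd', 'a', 'b'] -> ['c', 'd', 'a', 'b']
'c': index 0 in ['c', 'd', 'a', 'b'] -> ['c', 'd', 'a', 'b']


Output: [1, 1, 1, 1, 3, 3, 0, 0]


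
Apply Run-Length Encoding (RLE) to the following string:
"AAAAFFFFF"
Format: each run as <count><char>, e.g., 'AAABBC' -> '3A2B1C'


Scanning runs left to right:
  i=0: run of 'A' x 4 -> '4A'
  i=4: run of 'F' x 5 -> '5F'

RLE = 4A5F


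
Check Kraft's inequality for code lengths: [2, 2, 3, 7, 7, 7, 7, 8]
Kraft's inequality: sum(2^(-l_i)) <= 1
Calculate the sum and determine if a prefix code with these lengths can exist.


Sum = 2^(-2) + 2^(-2) + 2^(-3) + 2^(-7) + 2^(-7) + 2^(-7) + 2^(-7) + 2^(-8)
    = 0.25 + 0.25 + 0.125 + 0.0078125 + 0.0078125 + 0.0078125 + 0.0078125 + 0.00390625
    = 169/256 = 0.66015625
Since 0.66015625 <= 1, Kraft's inequality IS satisfied.
A prefix code with these lengths CAN exist.

Kraft sum = 0.66015625. Satisfied.


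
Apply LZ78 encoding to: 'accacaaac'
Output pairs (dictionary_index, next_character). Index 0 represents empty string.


LZ78 encoding steps:
Dictionary: {0: ''}
Step 1: w='' (idx 0), next='a' -> output (0, 'a'), add 'a' as idx 1
Step 2: w='' (idx 0), next='c' -> output (0, 'c'), add 'c' as idx 2
Step 3: w='c' (idx 2), next='a' -> output (2, 'a'), add 'ca' as idx 3
Step 4: w='ca' (idx 3), next='a' -> output (3, 'a'), add 'caa' as idx 4
Step 5: w='a' (idx 1), next='c' -> output (1, 'c'), add 'ac' as idx 5


Encoded: [(0, 'a'), (0, 'c'), (2, 'a'), (3, 'a'), (1, 'c')]


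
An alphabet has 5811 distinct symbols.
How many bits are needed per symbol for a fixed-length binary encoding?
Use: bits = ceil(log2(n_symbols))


log2(5811) = 12.5046
Bracket: 2^12 = 4096 < 5811 <= 2^13 = 8192
So ceil(log2(5811)) = 13

bits = ceil(log2(5811)) = ceil(12.5046) = 13 bits


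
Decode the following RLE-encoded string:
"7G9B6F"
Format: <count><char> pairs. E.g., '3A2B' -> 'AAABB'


Expanding each <count><char> pair:
  7G -> 'GGGGGGG'
  9B -> 'BBBBBBBBB'
  6F -> 'FFFFFF'

Decoded = GGGGGGGBBBBBBBBBFFFFFF


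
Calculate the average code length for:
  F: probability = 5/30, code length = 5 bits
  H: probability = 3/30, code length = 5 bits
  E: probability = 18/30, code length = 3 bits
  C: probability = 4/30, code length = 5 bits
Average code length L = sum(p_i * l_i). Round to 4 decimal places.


Weighted contributions p_i * l_i:
  F: (5/30) * 5 = 25/30
  H: (3/30) * 5 = 15/30
  E: (18/30) * 3 = 54/30
  C: (4/30) * 5 = 20/30
Sum = (25 + 15 + 54 + 20)/30 = 114/30

L = 114/30 = 3.8000 bits/symbol


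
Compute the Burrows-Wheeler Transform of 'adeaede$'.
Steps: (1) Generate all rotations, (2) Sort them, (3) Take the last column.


Rotations (sorted):
  0: $adeaede -> last char: e
  1: adeaede$ -> last char: $
  2: aede$ade -> last char: e
  3: de$adeae -> last char: e
  4: deaede$a -> last char: a
  5: e$adeaed -> last char: d
  6: eaede$ad -> last char: d
  7: ede$adea -> last char: a


BWT = e$eeadda


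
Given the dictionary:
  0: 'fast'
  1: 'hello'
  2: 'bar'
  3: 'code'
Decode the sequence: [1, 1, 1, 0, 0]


Look up each index in the dictionary:
  1 -> 'hello'
  1 -> 'hello'
  1 -> 'hello'
  0 -> 'fast'
  0 -> 'fast'

Decoded: "hello hello hello fast fast"


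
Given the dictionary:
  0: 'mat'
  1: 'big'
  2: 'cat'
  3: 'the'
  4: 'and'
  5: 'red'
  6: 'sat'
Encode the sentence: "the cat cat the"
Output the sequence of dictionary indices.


Look up each word in the dictionary:
  'the' -> 3
  'cat' -> 2
  'cat' -> 2
  'the' -> 3

Encoded: [3, 2, 2, 3]


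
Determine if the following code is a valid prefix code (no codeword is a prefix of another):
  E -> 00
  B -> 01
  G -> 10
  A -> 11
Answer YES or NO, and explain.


Checking each pair (does one codeword prefix another?):
  E='00' vs B='01': no prefix
  E='00' vs G='10': no prefix
  E='00' vs A='11': no prefix
  B='01' vs E='00': no prefix
  B='01' vs G='10': no prefix
  B='01' vs A='11': no prefix
  G='10' vs E='00': no prefix
  G='10' vs B='01': no prefix
  G='10' vs A='11': no prefix
  A='11' vs E='00': no prefix
  A='11' vs B='01': no prefix
  A='11' vs G='10': no prefix
No violation found over all pairs.

YES -- this is a valid prefix code. No codeword is a prefix of any other codeword.


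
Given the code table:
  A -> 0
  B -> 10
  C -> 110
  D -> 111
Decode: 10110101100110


Decoding:
10 -> B
110 -> C
10 -> B
110 -> C
0 -> A
110 -> C


Result: BCBCAC


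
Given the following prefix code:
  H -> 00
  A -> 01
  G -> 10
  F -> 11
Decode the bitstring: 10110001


Decoding step by step:
Bits 10 -> G
Bits 11 -> F
Bits 00 -> H
Bits 01 -> A


Decoded message: GFHA


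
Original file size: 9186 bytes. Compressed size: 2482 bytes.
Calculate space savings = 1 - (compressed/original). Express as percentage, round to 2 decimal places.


ratio = compressed/original = 2482/9186 = 0.270194
savings = 1 - ratio = 1 - 0.270194 = 0.729806
as a percentage: 0.729806 * 100 = 72.98%

Space savings = 1 - 2482/9186 = 72.98%


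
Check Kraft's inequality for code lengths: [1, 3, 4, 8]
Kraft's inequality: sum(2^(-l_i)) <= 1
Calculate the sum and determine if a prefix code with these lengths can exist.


Sum = 2^(-1) + 2^(-3) + 2^(-4) + 2^(-8)
    = 0.5 + 0.125 + 0.0625 + 0.00390625
    = 177/256 = 0.69140625
Since 0.69140625 <= 1, Kraft's inequality IS satisfied.
A prefix code with these lengths CAN exist.

Kraft sum = 0.69140625. Satisfied.


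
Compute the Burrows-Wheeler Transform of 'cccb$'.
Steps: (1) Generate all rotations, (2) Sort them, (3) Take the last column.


Rotations (sorted):
  0: $cccb -> last char: b
  1: b$ccc -> last char: c
  2: cb$cc -> last char: c
  3: ccb$c -> last char: c
  4: cccb$ -> last char: $


BWT = bccc$


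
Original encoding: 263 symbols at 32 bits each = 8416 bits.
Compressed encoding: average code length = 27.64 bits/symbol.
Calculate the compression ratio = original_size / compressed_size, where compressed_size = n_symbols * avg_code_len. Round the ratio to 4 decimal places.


original_size = n_symbols * orig_bits = 263 * 32 = 8416 bits
compressed_size = n_symbols * avg_code_len = 263 * 27.64 = 7269.32 bits
ratio = original_size / compressed_size = 8416 / 7269.32 = 1.1577

Compression ratio = 1.1577


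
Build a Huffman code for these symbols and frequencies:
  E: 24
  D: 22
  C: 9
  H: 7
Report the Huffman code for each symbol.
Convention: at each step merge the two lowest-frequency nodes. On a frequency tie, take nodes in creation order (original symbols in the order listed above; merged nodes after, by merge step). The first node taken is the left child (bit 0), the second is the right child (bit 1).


Huffman tree construction:
Step 1: Merge H(7) + C(9) = 16
Step 2: Merge (H+C)(16) + D(22) = 38
Step 3: Merge E(24) + ((H+C)+D)(38) = 62
Read each symbol's code off the tree from the root (left child = 0, right child = 1).

Codes:
  E: 0 (length 1)
  D: 11 (length 2)
  C: 101 (length 3)
  H: 100 (length 3)
Average code length: 116/62 = 1.8710 bits/symbol


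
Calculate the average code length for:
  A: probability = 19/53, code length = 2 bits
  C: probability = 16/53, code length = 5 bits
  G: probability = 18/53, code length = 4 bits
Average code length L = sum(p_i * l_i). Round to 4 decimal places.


Weighted contributions p_i * l_i:
  A: (19/53) * 2 = 38/53
  C: (16/53) * 5 = 80/53
  G: (18/53) * 4 = 72/53
Sum = (38 + 80 + 72)/53 = 190/53

L = 190/53 = 3.5849 bits/symbol


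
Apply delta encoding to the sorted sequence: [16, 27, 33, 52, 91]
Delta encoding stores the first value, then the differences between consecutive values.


First value: 16
Deltas:
  27 - 16 = 11
  33 - 27 = 6
  52 - 33 = 19
  91 - 52 = 39


Delta encoded: [16, 11, 6, 19, 39]


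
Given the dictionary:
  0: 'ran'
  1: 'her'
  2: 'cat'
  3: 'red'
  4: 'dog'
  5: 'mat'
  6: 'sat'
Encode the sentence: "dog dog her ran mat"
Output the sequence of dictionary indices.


Look up each word in the dictionary:
  'dog' -> 4
  'dog' -> 4
  'her' -> 1
  'ran' -> 0
  'mat' -> 5

Encoded: [4, 4, 1, 0, 5]


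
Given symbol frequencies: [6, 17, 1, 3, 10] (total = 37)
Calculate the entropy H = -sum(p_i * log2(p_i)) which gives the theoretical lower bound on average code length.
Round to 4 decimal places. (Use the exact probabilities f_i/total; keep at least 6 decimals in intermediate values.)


Per-symbol terms -p_i * log2(p_i) with p_i = f_i/37:
  p = 6/37 = 0.162162: log2(p) = -2.624491, -p*log2(p) = 0.425593
  p = 17/37 = 0.459459: log2(p) = -1.121991, -p*log2(p) = 0.515509
  p = 1/37 = 0.027027: log2(p) = -5.209453, -p*log2(p) = 0.140796
  p = 3/37 = 0.081081: log2(p) = -3.624491, -p*log2(p) = 0.293878
  p = 10/37 = 0.270270: log2(p) = -1.887525, -p*log2(p) = 0.510142
H = 0.425593 + 0.515509 + 0.140796 + 0.293878 + 0.510142 = 1.885918

H = 1.8859 bits/symbol


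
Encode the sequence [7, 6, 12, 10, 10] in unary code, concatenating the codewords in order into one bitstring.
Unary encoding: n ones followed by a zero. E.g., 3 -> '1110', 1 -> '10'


Encode each number as n ones followed by a terminating 0:
  7 -> 11111110 (8 bits)
  6 -> 1111110 (7 bits)
  12 -> 1111111111110 (13 bits)
  10 -> 11111111110 (11 bits)
  10 -> 11111111110 (11 bits)
Total length = 8 + 7 + 13 + 11 + 11 = 50 bits.

Unary([7, 6, 12, 10, 10]) = 11111110111111011111111111101111111111011111111110 (50 bits)


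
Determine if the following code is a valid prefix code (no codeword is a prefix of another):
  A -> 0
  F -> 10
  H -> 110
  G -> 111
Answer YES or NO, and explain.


Checking each pair (does one codeword prefix another?):
  A='0' vs F='10': no prefix
  A='0' vs H='110': no prefix
  A='0' vs G='111': no prefix
  F='10' vs A='0': no prefix
  F='10' vs H='110': no prefix
  F='10' vs G='111': no prefix
  H='110' vs A='0': no prefix
  H='110' vs F='10': no prefix
  H='110' vs G='111': no prefix
  G='111' vs A='0': no prefix
  G='111' vs F='10': no prefix
  G='111' vs H='110': no prefix
No violation found over all pairs.

YES -- this is a valid prefix code. No codeword is a prefix of any other codeword.


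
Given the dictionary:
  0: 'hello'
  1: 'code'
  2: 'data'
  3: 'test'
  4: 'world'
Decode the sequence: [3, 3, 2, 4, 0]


Look up each index in the dictionary:
  3 -> 'test'
  3 -> 'test'
  2 -> 'data'
  4 -> 'world'
  0 -> 'hello'

Decoded: "test test data world hello"


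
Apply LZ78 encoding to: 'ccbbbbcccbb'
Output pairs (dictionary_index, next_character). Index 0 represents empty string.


LZ78 encoding steps:
Dictionary: {0: ''}
Step 1: w='' (idx 0), next='c' -> output (0, 'c'), add 'c' as idx 1
Step 2: w='c' (idx 1), next='b' -> output (1, 'b'), add 'cb' as idx 2
Step 3: w='' (idx 0), next='b' -> output (0, 'b'), add 'b' as idx 3
Step 4: w='b' (idx 3), next='b' -> output (3, 'b'), add 'bb' as idx 4
Step 5: w='c' (idx 1), next='c' -> output (1, 'c'), add 'cc' as idx 5
Step 6: w='cb' (idx 2), next='b' -> output (2, 'b'), add 'cbb' as idx 6


Encoded: [(0, 'c'), (1, 'b'), (0, 'b'), (3, 'b'), (1, 'c'), (2, 'b')]


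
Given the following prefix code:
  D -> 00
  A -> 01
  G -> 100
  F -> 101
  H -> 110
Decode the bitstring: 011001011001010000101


Decoding step by step:
Bits 01 -> A
Bits 100 -> G
Bits 101 -> F
Bits 100 -> G
Bits 101 -> F
Bits 00 -> D
Bits 00 -> D
Bits 101 -> F


Decoded message: AGFGFDDF


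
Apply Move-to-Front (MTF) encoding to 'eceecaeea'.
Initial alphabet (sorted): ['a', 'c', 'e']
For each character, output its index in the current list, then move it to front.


MTF encoding:
'e': index 2 in ['a', 'c', 'e'] -> ['e', 'a', 'c']
'c': index 2 in ['e', 'a', 'c'] -> ['c', 'e', 'a']
'e': index 1 in ['c', 'e', 'a'] -> ['e', 'c', 'a']
'e': index 0 in ['e', 'c', 'a'] -> ['e', 'c', 'a']
'c': index 1 in ['e', 'c', 'a'] -> ['c', 'e', 'a']
'a': index 2 in ['c', 'e', 'a'] -> ['a', 'c', 'e']
'e': index 2 in ['a', 'c', 'e'] -> ['e', 'a', 'c']
'e': index 0 in ['e', 'a', 'c'] -> ['e', 'a', 'c']
'a': index 1 in ['e', 'a', 'c'] -> ['a', 'e', 'c']


Output: [2, 2, 1, 0, 1, 2, 2, 0, 1]


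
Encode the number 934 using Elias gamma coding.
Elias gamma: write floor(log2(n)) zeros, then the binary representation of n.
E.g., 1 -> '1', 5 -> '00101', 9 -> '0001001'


num_bits = floor(log2(934)) + 1 = 10
leading_zeros = num_bits - 1 = 9
binary(934) = 1110100110

Elias gamma(934) = '000000000' + '1110100110' = 0000000001110100110 (19 bits)


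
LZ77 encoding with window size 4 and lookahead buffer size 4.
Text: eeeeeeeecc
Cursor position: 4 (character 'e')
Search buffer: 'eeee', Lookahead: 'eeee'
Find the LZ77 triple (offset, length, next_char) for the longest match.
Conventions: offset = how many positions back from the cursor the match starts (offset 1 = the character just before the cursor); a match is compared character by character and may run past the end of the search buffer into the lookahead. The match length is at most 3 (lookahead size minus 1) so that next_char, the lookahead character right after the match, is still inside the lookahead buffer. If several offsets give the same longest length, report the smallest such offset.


Try each offset into the search buffer:
  offset=1 (pos 3, char 'e'): match length 3
  offset=2 (pos 2, char 'e'): match length 3
  offset=3 (pos 1, char 'e'): match length 3
  offset=4 (pos 0, char 'e'): match length 3
Longest match has length 3, found at offsets 1, 2, 3, 4; take the smallest, offset 1.
next_char = character at position 4 + 3 = 7 -> 'e'

Best match: offset=1, length=3 (matching 'eee' starting at position 3)
LZ77 triple: (1, 3, 'e')


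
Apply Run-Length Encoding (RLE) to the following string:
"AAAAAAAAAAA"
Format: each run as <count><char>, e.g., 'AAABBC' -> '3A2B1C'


Scanning runs left to right:
  i=0: run of 'A' x 11 -> '11A'

RLE = 11A


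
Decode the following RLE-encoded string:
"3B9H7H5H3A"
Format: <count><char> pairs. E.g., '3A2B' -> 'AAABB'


Expanding each <count><char> pair:
  3B -> 'BBB'
  9H -> 'HHHHHHHHH'
  7H -> 'HHHHHHH'
  5H -> 'HHHHH'
  3A -> 'AAA'

Decoded = BBBHHHHHHHHHHHHHHHHHHHHHAAA


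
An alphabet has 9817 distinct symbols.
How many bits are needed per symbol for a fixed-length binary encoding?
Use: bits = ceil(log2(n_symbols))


log2(9817) = 13.2611
Bracket: 2^13 = 8192 < 9817 <= 2^14 = 16384
So ceil(log2(9817)) = 14

bits = ceil(log2(9817)) = ceil(13.2611) = 14 bits


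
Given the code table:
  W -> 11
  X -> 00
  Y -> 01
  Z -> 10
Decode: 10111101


Decoding:
10 -> Z
11 -> W
11 -> W
01 -> Y


Result: ZWWY


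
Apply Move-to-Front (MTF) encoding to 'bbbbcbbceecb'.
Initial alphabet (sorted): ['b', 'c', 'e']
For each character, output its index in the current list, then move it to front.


MTF encoding:
'b': index 0 in ['b', 'c', 'e'] -> ['b', 'c', 'e']
'b': index 0 in ['b', 'c', 'e'] -> ['b', 'c', 'e']
'b': index 0 in ['b', 'c', 'e'] -> ['b', 'c', 'e']
'b': index 0 in ['b', 'c', 'e'] -> ['b', 'c', 'e']
'c': index 1 in ['b', 'c', 'e'] -> ['c', 'b', 'e']
'b': index 1 in ['c', 'b', 'e'] -> ['b', 'c', 'e']
'b': index 0 in ['b', 'c', 'e'] -> ['b', 'c', 'e']
'c': index 1 in ['b', 'c', 'e'] -> ['c', 'b', 'e']
'e': index 2 in ['c', 'b', 'e'] -> ['e', 'c', 'b']
'e': index 0 in ['e', 'c', 'b'] -> ['e', 'c', 'b']
'c': index 1 in ['e', 'c', 'b'] -> ['c', 'e', 'b']
'b': index 2 in ['c', 'e', 'b'] -> ['b', 'c', 'e']


Output: [0, 0, 0, 0, 1, 1, 0, 1, 2, 0, 1, 2]


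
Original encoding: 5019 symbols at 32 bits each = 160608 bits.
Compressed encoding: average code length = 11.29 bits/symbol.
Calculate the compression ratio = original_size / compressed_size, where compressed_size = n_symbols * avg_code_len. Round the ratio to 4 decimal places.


original_size = n_symbols * orig_bits = 5019 * 32 = 160608 bits
compressed_size = n_symbols * avg_code_len = 5019 * 11.29 = 56664.51 bits
ratio = original_size / compressed_size = 160608 / 56664.51 = 2.8344

Compression ratio = 2.8344


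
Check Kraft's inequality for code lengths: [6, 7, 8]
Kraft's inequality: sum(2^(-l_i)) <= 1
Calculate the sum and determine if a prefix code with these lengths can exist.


Sum = 2^(-6) + 2^(-7) + 2^(-8)
    = 0.015625 + 0.0078125 + 0.00390625
    = 7/256 = 0.02734375
Since 0.02734375 <= 1, Kraft's inequality IS satisfied.
A prefix code with these lengths CAN exist.

Kraft sum = 0.02734375. Satisfied.


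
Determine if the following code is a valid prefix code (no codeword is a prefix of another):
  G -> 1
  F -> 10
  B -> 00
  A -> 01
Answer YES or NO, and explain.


Checking each pair (does one codeword prefix another?):
  G='1' vs F='10': prefix -- VIOLATION

NO -- this is NOT a valid prefix code. G (1) is a prefix of F (10).


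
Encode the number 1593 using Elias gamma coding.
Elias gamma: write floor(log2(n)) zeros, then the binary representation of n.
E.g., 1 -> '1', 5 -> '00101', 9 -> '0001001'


num_bits = floor(log2(1593)) + 1 = 11
leading_zeros = num_bits - 1 = 10
binary(1593) = 11000111001

Elias gamma(1593) = '0000000000' + '11000111001' = 000000000011000111001 (21 bits)


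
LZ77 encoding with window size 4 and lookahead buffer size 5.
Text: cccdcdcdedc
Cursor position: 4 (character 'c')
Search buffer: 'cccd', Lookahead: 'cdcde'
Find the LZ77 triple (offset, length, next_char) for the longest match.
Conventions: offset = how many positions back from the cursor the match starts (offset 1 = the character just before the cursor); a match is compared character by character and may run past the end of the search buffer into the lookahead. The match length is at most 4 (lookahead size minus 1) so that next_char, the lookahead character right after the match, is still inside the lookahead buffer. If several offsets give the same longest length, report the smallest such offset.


Try each offset into the search buffer:
  offset=1 (pos 3, char 'd'): match length 0
  offset=2 (pos 2, char 'c'): match length 4
  offset=3 (pos 1, char 'c'): match length 1
  offset=4 (pos 0, char 'c'): match length 1
Longest match has length 4 at offset 2.
next_char = character at position 4 + 4 = 8 -> 'e'

Best match: offset=2, length=4 (matching 'cdcd' starting at position 2)
LZ77 triple: (2, 4, 'e')


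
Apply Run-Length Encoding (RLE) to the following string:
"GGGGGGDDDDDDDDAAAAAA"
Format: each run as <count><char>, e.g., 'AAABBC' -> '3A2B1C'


Scanning runs left to right:
  i=0: run of 'G' x 6 -> '6G'
  i=6: run of 'D' x 8 -> '8D'
  i=14: run of 'A' x 6 -> '6A'

RLE = 6G8D6A


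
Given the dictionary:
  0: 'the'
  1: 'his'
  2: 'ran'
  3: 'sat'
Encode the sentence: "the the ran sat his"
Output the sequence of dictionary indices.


Look up each word in the dictionary:
  'the' -> 0
  'the' -> 0
  'ran' -> 2
  'sat' -> 3
  'his' -> 1

Encoded: [0, 0, 2, 3, 1]


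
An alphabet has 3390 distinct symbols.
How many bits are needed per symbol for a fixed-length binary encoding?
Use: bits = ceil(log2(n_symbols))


log2(3390) = 11.7271
Bracket: 2^11 = 2048 < 3390 <= 2^12 = 4096
So ceil(log2(3390)) = 12

bits = ceil(log2(3390)) = ceil(11.7271) = 12 bits


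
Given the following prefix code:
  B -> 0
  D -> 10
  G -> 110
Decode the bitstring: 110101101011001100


Decoding step by step:
Bits 110 -> G
Bits 10 -> D
Bits 110 -> G
Bits 10 -> D
Bits 110 -> G
Bits 0 -> B
Bits 110 -> G
Bits 0 -> B


Decoded message: GDGDGBGB


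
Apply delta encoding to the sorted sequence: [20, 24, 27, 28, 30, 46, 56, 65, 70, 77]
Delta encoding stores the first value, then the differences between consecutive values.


First value: 20
Deltas:
  24 - 20 = 4
  27 - 24 = 3
  28 - 27 = 1
  30 - 28 = 2
  46 - 30 = 16
  56 - 46 = 10
  65 - 56 = 9
  70 - 65 = 5
  77 - 70 = 7


Delta encoded: [20, 4, 3, 1, 2, 16, 10, 9, 5, 7]


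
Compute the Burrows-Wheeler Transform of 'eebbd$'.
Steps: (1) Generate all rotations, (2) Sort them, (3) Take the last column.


Rotations (sorted):
  0: $eebbd -> last char: d
  1: bbd$ee -> last char: e
  2: bd$eeb -> last char: b
  3: d$eebb -> last char: b
  4: ebbd$e -> last char: e
  5: eebbd$ -> last char: $


BWT = debbe$


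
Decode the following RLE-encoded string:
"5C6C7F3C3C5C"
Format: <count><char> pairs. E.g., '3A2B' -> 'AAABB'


Expanding each <count><char> pair:
  5C -> 'CCCCC'
  6C -> 'CCCCCC'
  7F -> 'FFFFFFF'
  3C -> 'CCC'
  3C -> 'CCC'
  5C -> 'CCCCC'

Decoded = CCCCCCCCCCCFFFFFFFCCCCCCCCCCC


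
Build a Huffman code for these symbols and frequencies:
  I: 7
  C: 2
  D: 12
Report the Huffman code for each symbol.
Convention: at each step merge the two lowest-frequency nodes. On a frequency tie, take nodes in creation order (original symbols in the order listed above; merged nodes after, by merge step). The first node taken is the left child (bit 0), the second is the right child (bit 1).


Huffman tree construction:
Step 1: Merge C(2) + I(7) = 9
Step 2: Merge (C+I)(9) + D(12) = 21
Read each symbol's code off the tree from the root (left child = 0, right child = 1).

Codes:
  I: 01 (length 2)
  C: 00 (length 2)
  D: 1 (length 1)
Average code length: 30/21 = 1.4286 bits/symbol


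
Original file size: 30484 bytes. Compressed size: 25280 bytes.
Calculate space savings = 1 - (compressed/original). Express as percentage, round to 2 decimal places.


ratio = compressed/original = 25280/30484 = 0.829287
savings = 1 - ratio = 1 - 0.829287 = 0.170713
as a percentage: 0.170713 * 100 = 17.07%

Space savings = 1 - 25280/30484 = 17.07%


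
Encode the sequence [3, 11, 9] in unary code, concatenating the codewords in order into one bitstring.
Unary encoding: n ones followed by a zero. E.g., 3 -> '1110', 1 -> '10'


Encode each number as n ones followed by a terminating 0:
  3 -> 1110 (4 bits)
  11 -> 111111111110 (12 bits)
  9 -> 1111111110 (10 bits)
Total length = 4 + 12 + 10 = 26 bits.

Unary([3, 11, 9]) = 11101111111111101111111110 (26 bits)
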